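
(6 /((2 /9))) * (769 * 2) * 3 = 124578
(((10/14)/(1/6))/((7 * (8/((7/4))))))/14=15/1568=0.01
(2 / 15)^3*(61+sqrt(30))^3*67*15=1999816*sqrt(30) / 75+124604456 / 225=699843.49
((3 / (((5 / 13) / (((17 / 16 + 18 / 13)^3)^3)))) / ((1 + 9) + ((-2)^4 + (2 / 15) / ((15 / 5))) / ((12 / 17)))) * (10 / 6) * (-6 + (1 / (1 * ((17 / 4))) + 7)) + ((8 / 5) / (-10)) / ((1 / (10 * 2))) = 32440094770356710031876825283 / 21053313011029385999810560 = 1540.85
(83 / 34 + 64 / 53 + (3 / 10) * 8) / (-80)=-54499 / 720800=-0.08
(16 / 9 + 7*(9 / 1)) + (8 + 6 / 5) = 3329 / 45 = 73.98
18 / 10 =9 / 5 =1.80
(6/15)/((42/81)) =27/35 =0.77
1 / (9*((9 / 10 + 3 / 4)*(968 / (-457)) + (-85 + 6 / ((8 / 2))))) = -4570 / 3578103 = -0.00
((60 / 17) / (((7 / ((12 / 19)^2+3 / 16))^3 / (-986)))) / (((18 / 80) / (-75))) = 704244729054375 / 1032751179712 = 681.91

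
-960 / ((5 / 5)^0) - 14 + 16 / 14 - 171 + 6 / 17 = -136077 / 119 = -1143.50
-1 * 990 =-990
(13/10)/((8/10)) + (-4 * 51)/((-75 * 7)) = 2819/1400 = 2.01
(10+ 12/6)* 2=24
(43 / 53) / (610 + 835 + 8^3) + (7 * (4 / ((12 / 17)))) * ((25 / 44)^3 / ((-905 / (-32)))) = 38633401913 / 149925178986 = 0.26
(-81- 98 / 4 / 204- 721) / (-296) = 8845 / 3264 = 2.71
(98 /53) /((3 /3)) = 98 /53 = 1.85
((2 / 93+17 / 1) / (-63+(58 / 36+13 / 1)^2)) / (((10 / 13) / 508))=564523128 / 7557335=74.70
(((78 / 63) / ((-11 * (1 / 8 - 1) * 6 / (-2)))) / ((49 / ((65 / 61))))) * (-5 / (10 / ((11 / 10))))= 676 / 1318149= 0.00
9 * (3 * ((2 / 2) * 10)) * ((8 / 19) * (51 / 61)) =110160 / 1159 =95.05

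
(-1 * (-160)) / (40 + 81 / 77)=12320 / 3161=3.90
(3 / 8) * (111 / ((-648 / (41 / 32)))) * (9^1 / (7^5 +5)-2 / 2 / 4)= 353461 / 17215488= 0.02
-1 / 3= -0.33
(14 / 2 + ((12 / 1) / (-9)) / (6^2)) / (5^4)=188 / 16875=0.01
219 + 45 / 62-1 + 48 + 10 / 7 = 268.15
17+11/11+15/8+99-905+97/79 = -784.90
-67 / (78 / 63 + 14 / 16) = -31.71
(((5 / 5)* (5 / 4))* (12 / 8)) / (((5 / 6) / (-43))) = -387 / 4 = -96.75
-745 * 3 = -2235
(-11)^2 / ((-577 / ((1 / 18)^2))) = -121 / 186948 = -0.00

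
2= 2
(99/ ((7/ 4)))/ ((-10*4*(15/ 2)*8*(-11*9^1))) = 1/ 4200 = 0.00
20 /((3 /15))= 100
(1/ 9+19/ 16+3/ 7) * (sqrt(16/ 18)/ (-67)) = -1741 * sqrt(2)/ 101304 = -0.02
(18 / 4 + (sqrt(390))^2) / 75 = 263 / 50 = 5.26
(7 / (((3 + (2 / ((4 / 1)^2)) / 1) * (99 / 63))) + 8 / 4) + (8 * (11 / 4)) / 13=18296 / 3575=5.12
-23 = -23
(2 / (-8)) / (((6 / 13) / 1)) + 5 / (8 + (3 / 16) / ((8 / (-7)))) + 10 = 243041 / 24072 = 10.10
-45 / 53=-0.85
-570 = -570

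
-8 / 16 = -1 / 2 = -0.50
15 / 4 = 3.75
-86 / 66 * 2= -86 / 33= -2.61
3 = 3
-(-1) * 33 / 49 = 0.67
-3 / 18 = -1 / 6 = -0.17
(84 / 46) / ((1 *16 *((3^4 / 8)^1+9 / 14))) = 49 / 4623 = 0.01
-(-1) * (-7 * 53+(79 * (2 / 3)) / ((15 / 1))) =-367.49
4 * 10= 40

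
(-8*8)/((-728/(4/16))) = 2/91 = 0.02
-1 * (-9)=9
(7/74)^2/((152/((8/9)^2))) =98/2106891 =0.00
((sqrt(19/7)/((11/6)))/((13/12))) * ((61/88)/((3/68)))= 12444 * sqrt(133)/11011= 13.03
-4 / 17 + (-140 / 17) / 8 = -43 / 34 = -1.26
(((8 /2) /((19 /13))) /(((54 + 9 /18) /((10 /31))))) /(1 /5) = 5200 /64201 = 0.08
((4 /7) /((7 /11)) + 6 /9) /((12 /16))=2.09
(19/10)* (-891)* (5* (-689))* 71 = 828149751/2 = 414074875.50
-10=-10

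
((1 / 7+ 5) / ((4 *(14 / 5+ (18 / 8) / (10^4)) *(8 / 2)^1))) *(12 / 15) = 72000 / 784063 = 0.09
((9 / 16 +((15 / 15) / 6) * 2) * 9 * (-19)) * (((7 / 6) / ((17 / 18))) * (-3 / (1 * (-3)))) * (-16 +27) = -566181 / 272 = -2081.55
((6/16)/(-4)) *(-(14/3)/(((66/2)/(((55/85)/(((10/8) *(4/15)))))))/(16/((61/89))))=427/387328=0.00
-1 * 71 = -71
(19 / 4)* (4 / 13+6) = 779 / 26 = 29.96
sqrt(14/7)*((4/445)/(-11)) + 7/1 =7 -4*sqrt(2)/4895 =7.00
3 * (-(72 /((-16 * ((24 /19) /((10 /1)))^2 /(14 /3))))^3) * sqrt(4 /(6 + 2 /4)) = 5365455678.42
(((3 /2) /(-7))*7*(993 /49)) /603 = -331 /6566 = -0.05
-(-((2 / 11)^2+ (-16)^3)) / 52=-9531 / 121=-78.77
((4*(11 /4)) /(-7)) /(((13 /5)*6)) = -55 /546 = -0.10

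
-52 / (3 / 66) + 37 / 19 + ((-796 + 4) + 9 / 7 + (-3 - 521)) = -326750 / 133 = -2456.77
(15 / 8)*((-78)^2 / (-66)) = -172.84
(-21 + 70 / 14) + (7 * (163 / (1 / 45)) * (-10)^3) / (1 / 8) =-410760016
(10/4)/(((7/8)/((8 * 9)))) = 1440/7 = 205.71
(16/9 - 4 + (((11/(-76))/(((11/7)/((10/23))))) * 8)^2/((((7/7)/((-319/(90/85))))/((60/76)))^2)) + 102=3664501750982/620458281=5906.12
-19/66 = -0.29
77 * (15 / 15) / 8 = 77 / 8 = 9.62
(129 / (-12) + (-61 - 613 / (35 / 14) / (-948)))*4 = -338869 / 1185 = -285.97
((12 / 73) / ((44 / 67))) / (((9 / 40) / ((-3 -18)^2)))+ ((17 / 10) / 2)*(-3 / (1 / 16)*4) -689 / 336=438923137 / 1349040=325.36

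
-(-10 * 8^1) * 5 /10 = 40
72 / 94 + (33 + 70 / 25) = 8593 / 235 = 36.57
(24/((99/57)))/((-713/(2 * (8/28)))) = -608/54901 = -0.01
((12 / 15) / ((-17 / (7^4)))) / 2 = -4802 / 85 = -56.49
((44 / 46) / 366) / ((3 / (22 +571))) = 6523 / 12627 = 0.52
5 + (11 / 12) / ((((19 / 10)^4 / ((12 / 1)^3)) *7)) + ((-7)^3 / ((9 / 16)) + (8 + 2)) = -4740698191 / 8210223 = -577.41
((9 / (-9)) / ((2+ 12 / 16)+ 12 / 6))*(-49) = 10.32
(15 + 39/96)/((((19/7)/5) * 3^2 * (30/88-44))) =-11165/154584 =-0.07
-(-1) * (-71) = -71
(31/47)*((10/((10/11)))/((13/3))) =1023/611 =1.67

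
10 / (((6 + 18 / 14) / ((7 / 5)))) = 1.92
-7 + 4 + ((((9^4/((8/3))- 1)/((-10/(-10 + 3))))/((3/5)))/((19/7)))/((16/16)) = 1054.10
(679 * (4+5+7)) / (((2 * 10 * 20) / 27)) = 18333 / 25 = 733.32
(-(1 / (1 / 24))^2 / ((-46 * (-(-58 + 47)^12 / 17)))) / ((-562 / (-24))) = -58752 / 20283662598747823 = -0.00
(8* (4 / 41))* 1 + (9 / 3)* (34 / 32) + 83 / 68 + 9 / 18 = 5.69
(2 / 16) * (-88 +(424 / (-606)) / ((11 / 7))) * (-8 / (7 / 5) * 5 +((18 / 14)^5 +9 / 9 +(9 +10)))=2088351889 / 37345154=55.92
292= 292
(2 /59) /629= 2 /37111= 0.00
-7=-7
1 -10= -9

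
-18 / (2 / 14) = -126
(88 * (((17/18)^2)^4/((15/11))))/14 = 2.92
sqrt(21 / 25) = sqrt(21) / 5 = 0.92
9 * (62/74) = 279/37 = 7.54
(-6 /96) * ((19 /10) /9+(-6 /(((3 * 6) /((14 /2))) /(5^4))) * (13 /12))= 98.73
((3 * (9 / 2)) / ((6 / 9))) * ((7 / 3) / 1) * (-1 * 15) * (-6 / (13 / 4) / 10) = 1701 / 13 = 130.85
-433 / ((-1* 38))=433 / 38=11.39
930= 930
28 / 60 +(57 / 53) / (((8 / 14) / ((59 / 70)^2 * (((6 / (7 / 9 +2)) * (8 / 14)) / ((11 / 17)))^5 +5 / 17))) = 1739920051702425198047311 / 50014709994723632812500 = 34.79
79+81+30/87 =4650/29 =160.34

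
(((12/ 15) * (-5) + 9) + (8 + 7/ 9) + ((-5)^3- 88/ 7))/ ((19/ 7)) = -7799/ 171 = -45.61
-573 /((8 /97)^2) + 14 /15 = -80869459 /960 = -84239.02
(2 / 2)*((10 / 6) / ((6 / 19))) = 95 / 18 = 5.28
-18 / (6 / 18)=-54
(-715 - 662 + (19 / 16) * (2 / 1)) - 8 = -1382.62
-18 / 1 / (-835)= 18 / 835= 0.02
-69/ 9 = -23/ 3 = -7.67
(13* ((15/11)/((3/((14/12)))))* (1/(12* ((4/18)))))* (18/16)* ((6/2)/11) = 12285/15488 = 0.79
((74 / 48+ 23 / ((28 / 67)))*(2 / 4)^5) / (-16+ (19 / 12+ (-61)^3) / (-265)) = 2518825 / 1197447104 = 0.00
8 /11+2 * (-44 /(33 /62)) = -5432 /33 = -164.61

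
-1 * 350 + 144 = -206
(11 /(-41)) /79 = -11 /3239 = -0.00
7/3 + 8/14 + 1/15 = 2.97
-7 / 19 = -0.37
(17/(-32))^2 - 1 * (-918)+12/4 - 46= 896289/1024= 875.28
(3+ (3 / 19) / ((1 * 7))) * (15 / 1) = 6030 / 133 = 45.34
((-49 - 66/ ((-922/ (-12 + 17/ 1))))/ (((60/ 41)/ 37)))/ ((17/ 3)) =-8504302/ 39185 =-217.03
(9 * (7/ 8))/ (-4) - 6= -255/ 32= -7.97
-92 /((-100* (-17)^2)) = 0.00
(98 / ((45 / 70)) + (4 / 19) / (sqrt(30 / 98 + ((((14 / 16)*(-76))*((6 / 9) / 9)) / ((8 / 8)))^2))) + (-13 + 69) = 208.49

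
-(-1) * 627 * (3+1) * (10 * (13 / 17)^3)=55100760 / 4913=11215.30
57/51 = 19/17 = 1.12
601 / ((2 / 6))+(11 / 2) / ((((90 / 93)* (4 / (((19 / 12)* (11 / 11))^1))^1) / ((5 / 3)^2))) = 9379147 / 5184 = 1809.25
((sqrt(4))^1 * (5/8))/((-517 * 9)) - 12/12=-18617/18612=-1.00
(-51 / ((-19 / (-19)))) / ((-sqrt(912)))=17 * sqrt(57) / 76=1.69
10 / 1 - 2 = 8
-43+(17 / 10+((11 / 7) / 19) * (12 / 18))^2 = -39.92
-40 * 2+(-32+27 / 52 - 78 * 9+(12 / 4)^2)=-41833 / 52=-804.48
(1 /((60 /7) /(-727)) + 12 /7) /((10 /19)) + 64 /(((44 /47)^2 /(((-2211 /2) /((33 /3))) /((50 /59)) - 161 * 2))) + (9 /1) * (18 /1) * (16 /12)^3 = -3247183361 /101640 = -31947.89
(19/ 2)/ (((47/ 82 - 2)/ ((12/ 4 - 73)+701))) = -491549/ 117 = -4201.27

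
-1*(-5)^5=3125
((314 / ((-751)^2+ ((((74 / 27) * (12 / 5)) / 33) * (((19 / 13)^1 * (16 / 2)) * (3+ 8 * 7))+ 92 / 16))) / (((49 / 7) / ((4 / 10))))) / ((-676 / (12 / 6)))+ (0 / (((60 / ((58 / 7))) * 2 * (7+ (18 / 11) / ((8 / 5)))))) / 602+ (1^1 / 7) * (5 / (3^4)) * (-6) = -809032655282 / 15290689990797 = -0.05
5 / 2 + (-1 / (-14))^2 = 2.51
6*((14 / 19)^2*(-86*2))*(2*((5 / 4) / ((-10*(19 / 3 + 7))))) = 18963 / 1805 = 10.51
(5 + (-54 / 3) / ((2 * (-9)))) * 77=462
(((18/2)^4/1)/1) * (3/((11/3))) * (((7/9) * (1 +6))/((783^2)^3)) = 0.00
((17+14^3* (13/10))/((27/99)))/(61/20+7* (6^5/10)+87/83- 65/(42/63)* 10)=65447492/22272045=2.94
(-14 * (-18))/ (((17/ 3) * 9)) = 84/ 17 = 4.94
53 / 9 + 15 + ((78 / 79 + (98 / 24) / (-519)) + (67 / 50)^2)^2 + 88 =689052742242407029 / 5910053909765625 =116.59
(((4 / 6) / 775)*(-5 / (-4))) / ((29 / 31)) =1 / 870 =0.00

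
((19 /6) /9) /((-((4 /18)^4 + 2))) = -4617 /26276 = -0.18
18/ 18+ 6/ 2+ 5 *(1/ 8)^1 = 37/ 8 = 4.62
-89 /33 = -2.70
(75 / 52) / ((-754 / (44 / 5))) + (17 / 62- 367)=-55719576 / 151931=-366.74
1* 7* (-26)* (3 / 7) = -78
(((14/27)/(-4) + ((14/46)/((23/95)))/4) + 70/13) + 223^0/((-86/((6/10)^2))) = 5.57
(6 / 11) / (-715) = -6 / 7865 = -0.00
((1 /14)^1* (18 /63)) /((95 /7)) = 1 /665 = 0.00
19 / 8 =2.38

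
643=643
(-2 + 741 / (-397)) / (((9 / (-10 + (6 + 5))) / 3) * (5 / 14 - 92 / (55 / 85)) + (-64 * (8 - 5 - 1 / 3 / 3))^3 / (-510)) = -43943719050 / 136009305315391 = -0.00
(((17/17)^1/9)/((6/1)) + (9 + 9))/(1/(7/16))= 6811/864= 7.88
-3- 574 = -577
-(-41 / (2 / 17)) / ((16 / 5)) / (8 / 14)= 24395 / 128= 190.59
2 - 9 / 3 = -1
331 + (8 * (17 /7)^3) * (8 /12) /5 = 1781603 /5145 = 346.28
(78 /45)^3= 17576 /3375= 5.21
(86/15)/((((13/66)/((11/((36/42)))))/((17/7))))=176902/195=907.19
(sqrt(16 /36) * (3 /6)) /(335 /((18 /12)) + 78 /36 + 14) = 2 /1437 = 0.00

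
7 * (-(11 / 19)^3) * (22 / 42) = -0.71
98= 98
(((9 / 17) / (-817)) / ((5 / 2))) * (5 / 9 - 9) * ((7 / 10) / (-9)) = -28 / 164475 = -0.00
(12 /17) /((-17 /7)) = -84 /289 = -0.29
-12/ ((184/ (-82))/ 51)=6273/ 23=272.74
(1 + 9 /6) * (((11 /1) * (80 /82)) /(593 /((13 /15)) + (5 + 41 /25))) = 357500 /9205853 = 0.04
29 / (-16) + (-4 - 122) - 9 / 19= -38999 / 304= -128.29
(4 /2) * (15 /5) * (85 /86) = 255 /43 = 5.93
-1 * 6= -6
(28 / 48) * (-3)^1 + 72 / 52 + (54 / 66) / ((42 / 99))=569 / 364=1.56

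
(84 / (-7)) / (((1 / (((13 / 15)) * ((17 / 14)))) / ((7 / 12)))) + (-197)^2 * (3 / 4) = 1745963 / 60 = 29099.38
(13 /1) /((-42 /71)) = -923 /42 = -21.98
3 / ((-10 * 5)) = -3 / 50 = -0.06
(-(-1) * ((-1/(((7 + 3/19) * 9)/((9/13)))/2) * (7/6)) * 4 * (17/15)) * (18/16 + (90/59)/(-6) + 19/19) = -117439/2208960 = -0.05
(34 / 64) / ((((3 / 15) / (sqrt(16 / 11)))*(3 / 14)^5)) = 5714380*sqrt(11) / 2673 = 7090.33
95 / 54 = 1.76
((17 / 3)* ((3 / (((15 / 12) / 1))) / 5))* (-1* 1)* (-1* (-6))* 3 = -1224 / 25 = -48.96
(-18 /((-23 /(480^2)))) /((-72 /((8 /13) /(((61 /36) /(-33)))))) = 547430400 /18239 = 30014.28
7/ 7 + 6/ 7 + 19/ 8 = 4.23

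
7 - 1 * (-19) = 26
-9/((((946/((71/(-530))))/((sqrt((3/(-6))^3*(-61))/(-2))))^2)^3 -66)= -261686974902052509/520537438905804200596415211029363614934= -0.00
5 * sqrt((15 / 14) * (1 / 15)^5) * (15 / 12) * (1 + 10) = 11 * sqrt(14) / 504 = 0.08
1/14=0.07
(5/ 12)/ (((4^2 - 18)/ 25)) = -125/ 24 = -5.21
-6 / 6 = -1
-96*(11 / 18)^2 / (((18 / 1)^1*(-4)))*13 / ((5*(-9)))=-1573 / 10935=-0.14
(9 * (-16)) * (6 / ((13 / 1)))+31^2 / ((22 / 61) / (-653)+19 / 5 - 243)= -43649454937 / 619324914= -70.48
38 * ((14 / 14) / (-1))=-38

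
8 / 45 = 0.18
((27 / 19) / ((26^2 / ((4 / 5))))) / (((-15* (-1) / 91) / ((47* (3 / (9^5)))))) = 329 / 13504725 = 0.00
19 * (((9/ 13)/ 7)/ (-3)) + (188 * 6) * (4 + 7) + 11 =1130072/ 91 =12418.37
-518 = -518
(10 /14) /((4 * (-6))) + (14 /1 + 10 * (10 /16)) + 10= 5077 /168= 30.22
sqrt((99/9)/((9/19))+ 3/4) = sqrt(863)/6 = 4.90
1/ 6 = 0.17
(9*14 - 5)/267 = 121/267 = 0.45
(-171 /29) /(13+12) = -171 /725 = -0.24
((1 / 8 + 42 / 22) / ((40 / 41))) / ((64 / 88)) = 7339 / 2560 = 2.87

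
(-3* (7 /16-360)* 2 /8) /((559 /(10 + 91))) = 1743159 /35776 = 48.72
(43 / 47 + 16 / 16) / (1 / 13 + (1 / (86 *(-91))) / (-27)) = 3803436 / 152797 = 24.89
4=4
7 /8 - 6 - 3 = -65 /8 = -8.12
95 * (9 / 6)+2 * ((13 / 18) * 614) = 18529 / 18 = 1029.39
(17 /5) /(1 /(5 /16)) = 17 /16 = 1.06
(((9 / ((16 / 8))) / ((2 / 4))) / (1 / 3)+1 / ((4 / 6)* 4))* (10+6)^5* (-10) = -287047680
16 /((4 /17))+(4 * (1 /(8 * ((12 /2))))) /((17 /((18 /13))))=30059 /442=68.01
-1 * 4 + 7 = 3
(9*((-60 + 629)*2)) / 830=5121 / 415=12.34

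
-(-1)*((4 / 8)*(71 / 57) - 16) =-1753 / 114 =-15.38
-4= -4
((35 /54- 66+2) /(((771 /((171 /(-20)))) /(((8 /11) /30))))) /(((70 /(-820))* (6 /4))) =-484538 /3642975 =-0.13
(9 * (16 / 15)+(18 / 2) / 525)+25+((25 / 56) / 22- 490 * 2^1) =-29117167 / 30800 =-945.36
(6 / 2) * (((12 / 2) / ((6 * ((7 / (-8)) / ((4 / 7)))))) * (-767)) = 1502.69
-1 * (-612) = 612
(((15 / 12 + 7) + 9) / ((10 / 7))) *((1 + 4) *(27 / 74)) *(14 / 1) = 91287 / 296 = 308.40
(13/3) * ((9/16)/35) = 0.07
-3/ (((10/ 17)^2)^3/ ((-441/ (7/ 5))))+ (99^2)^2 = 19216482200541/ 200000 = 96082411.00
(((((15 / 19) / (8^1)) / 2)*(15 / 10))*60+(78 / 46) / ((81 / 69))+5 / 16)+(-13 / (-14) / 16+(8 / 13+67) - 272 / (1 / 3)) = -369544543 / 497952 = -742.13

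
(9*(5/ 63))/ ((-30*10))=-1/ 420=-0.00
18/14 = 9/7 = 1.29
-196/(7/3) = -84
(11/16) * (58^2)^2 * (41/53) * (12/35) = 3827804772/1855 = 2063506.62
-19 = -19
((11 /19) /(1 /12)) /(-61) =-132 /1159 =-0.11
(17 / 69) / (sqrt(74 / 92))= 17 * sqrt(1702) / 2553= 0.27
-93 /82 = -1.13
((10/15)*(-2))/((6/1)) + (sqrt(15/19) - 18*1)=-164/9 + sqrt(285)/19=-17.33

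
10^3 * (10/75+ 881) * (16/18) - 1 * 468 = 21134564/27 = 782761.63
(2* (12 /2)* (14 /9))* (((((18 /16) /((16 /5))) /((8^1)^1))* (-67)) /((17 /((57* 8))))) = -400995 /272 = -1474.25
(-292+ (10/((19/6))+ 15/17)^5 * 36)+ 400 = 136635515498129544/3515706497843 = 38864.31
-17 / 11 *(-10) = 170 / 11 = 15.45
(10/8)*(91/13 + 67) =185/2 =92.50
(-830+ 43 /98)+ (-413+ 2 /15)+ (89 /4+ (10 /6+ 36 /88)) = -13131141 /10780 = -1218.10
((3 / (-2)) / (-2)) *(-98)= -147 / 2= -73.50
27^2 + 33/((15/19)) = 3854/5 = 770.80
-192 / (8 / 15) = -360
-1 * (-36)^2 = -1296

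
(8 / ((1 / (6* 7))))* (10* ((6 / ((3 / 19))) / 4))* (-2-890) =-28472640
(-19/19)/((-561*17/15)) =0.00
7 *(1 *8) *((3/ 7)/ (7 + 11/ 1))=4/ 3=1.33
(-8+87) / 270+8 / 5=511 / 270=1.89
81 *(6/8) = 243/4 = 60.75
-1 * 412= -412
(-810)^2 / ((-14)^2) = 164025 / 49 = 3347.45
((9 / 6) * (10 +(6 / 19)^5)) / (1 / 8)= 297225192 / 2476099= 120.04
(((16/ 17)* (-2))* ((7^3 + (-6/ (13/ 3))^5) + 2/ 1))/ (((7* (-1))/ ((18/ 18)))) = 4038608544/ 44183867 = 91.40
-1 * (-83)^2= -6889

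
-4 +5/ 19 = -71/ 19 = -3.74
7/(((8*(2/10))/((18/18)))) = 35/8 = 4.38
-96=-96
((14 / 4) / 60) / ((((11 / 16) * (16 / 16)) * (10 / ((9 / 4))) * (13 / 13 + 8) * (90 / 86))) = 301 / 148500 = 0.00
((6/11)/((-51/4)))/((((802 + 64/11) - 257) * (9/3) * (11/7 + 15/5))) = -7/1236036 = -0.00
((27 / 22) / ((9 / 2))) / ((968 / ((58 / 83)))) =87 / 441892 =0.00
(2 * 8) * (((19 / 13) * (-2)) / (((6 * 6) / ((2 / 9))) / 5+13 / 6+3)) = -18240 / 14651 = -1.24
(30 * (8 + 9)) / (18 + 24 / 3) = 255 / 13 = 19.62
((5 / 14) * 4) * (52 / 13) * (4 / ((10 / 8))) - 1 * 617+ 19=-4058 / 7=-579.71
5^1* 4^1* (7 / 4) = 35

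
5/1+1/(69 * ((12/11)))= 4151/828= 5.01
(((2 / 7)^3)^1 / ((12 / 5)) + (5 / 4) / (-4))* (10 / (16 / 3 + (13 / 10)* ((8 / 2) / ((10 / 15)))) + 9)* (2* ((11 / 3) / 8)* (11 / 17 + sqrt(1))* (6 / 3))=-8.92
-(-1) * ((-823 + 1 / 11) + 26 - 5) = -8821 / 11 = -801.91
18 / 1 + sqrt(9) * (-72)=-198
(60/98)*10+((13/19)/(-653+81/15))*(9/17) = 313733535/51247826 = 6.12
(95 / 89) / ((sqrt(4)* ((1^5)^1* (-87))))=-95 / 15486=-0.01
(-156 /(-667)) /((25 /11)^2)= 18876 /416875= 0.05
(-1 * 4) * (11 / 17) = -44 / 17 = -2.59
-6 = -6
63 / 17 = 3.71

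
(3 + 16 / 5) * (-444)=-13764 / 5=-2752.80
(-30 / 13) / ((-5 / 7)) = 42 / 13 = 3.23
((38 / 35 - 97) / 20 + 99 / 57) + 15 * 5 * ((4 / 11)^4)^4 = -1869368575809828465963 / 611131407185509741300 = -3.06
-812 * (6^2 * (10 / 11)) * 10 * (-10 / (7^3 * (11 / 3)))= 2113.00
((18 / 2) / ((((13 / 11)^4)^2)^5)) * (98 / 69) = 0.02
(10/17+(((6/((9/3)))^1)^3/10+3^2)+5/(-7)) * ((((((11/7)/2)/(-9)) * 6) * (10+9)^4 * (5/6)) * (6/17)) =-8251404436/42483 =-194228.38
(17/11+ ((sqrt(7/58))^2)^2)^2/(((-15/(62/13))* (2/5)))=-103304602399/53402544624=-1.93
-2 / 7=-0.29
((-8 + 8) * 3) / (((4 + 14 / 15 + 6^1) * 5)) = 0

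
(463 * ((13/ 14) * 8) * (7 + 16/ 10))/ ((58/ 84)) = 6211608/ 145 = 42838.68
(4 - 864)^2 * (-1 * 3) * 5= -11094000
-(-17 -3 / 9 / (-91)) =4640 / 273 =17.00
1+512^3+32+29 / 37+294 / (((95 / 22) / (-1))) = 471775193354 / 3515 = 134217693.70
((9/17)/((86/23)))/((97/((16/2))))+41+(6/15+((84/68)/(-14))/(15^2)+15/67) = 29669858183/712615350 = 41.64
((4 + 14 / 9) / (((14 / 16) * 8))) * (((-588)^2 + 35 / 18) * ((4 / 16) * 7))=155585675 / 324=480202.70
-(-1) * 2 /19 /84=1 /798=0.00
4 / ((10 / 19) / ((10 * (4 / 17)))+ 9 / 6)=304 / 131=2.32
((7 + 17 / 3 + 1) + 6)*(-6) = -118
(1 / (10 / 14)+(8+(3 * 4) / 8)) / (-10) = -109 / 100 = -1.09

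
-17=-17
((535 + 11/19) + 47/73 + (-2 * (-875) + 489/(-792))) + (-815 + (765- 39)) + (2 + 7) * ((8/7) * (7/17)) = 13699916143/6224856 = 2200.84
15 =15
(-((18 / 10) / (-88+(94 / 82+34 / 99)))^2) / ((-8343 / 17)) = 280083177 / 317504738389375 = 0.00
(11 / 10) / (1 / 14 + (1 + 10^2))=77 / 7075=0.01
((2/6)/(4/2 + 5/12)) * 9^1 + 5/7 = 1.96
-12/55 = -0.22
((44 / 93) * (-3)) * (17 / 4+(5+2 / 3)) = -1309 / 93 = -14.08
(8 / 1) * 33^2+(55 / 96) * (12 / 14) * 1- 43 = 970983 / 112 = 8669.49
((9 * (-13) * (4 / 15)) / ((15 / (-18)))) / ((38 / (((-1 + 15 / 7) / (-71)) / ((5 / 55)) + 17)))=3912948 / 236075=16.58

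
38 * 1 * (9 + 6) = 570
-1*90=-90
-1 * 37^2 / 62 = -1369 / 62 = -22.08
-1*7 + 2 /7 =-47 /7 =-6.71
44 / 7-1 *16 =-68 / 7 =-9.71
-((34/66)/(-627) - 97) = 2007044/20691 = 97.00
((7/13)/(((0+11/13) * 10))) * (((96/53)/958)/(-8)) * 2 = -0.00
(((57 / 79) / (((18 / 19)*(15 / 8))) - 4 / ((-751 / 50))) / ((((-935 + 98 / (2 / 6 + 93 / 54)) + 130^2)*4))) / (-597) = -16607857 / 944320689031365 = -0.00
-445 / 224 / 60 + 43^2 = 4970023 / 2688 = 1848.97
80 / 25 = 16 / 5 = 3.20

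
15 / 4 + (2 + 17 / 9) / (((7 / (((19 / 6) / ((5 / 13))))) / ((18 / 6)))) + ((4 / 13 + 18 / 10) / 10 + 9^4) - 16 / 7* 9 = 537109337 / 81900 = 6558.11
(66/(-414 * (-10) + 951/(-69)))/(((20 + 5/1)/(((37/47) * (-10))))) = -112332/22302205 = -0.01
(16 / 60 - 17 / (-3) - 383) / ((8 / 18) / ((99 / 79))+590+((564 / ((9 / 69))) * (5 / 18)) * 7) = -209979 / 5010835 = -0.04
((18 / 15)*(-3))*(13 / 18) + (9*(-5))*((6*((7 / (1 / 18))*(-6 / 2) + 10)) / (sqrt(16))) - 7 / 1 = 124152 / 5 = 24830.40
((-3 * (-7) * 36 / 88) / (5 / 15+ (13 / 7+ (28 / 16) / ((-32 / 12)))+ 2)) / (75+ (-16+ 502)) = 21168 / 4885375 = 0.00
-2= -2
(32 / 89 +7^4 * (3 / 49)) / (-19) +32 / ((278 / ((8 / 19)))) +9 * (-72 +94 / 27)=-624.37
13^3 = 2197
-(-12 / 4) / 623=3 / 623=0.00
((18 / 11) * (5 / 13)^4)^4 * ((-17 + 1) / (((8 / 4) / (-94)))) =12045585937500000000 / 9742364575050936052081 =0.00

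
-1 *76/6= -38/3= -12.67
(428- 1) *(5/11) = 2135/11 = 194.09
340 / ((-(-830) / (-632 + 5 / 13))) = -279174 / 1079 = -258.73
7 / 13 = 0.54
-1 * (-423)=423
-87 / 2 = -43.50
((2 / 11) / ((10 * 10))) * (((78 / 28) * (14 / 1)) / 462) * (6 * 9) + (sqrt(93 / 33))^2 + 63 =2787751 / 42350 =65.83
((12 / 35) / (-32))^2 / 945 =1 / 8232000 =0.00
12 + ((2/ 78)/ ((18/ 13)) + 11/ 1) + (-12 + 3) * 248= -119285/ 54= -2208.98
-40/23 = -1.74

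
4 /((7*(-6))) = -2 /21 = -0.10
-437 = -437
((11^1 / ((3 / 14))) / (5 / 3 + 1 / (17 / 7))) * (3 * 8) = 31416 / 53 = 592.75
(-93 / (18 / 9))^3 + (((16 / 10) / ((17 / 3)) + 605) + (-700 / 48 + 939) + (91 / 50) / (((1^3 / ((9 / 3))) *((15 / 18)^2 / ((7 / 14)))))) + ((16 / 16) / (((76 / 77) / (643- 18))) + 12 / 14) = -3336453036727 / 33915000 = -98376.91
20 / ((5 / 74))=296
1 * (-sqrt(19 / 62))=-sqrt(1178) / 62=-0.55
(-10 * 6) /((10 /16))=-96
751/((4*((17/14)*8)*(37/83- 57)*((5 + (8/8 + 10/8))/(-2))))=0.09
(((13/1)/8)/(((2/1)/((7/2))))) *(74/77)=481/176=2.73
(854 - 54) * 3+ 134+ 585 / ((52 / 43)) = 12071 / 4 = 3017.75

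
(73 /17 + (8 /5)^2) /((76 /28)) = 20391 /8075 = 2.53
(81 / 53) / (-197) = -81 / 10441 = -0.01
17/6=2.83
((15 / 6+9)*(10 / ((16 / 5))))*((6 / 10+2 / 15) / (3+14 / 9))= 3795 / 656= 5.79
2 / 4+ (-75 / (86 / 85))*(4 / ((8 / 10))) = -15916 / 43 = -370.14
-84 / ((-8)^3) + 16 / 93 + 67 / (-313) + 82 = 305982809 / 3725952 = 82.12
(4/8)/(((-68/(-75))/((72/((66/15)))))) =3375/374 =9.02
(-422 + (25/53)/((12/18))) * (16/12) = -89314/159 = -561.72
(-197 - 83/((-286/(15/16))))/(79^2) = -900227/28558816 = -0.03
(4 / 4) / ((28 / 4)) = 1 / 7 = 0.14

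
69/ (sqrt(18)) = 23 * sqrt(2)/ 2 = 16.26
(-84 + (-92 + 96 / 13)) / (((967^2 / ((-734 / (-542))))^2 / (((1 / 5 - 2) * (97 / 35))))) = 0.00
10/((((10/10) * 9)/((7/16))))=35/72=0.49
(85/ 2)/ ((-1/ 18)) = -765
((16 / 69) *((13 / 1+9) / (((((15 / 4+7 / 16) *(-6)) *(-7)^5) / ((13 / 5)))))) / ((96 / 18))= 2288 / 388493805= 0.00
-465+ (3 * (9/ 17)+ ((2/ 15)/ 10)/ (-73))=-43132067/ 93075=-463.41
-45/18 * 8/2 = -10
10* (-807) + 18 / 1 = -8052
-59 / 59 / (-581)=1 / 581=0.00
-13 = -13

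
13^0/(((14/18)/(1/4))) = 9/28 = 0.32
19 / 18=1.06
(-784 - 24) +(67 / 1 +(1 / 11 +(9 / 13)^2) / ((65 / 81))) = -17890575 / 24167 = -740.29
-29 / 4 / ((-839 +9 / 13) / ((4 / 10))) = 377 / 108980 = 0.00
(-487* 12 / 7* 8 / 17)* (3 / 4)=-35064 / 119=-294.66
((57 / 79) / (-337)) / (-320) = 57 / 8519360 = 0.00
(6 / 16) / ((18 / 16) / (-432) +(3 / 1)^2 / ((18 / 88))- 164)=-144 / 46081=-0.00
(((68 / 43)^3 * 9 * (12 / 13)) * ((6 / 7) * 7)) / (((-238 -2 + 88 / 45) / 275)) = -315178776000 / 1383978349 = -227.73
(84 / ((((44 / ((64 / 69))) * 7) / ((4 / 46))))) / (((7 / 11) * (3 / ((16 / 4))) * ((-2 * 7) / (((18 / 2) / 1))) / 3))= -2304 / 25921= -0.09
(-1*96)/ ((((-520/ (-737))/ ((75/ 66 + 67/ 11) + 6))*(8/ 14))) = -409437/ 130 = -3149.52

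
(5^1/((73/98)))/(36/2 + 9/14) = 0.36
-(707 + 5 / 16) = -11317 / 16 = -707.31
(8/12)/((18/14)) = 14/27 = 0.52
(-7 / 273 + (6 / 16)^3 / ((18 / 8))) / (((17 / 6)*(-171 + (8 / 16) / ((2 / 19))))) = 11 / 2351440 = 0.00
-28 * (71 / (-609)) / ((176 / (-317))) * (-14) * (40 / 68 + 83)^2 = 10969979321 / 19074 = 575127.36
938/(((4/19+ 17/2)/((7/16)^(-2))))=1303552/2317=562.60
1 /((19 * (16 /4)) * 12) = 1 /912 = 0.00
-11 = -11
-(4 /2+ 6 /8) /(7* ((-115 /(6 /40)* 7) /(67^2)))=148137 /450800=0.33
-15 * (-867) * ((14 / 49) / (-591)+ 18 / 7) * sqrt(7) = 46107060 * sqrt(7) / 1379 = 88461.07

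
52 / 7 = 7.43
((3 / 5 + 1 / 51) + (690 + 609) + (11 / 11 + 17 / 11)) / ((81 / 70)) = 51136022 / 45441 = 1125.33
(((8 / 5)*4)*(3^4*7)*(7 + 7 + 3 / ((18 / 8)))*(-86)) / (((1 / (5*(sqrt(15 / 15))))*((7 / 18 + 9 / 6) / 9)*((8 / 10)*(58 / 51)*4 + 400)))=-259553160 / 919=-282429.99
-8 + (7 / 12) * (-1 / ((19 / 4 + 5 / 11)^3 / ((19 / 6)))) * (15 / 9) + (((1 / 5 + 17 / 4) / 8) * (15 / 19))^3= -578422985344308739 / 72875399573569536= -7.94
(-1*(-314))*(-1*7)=-2198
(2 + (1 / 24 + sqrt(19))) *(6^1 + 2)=49 / 3 + 8 *sqrt(19)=51.20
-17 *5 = -85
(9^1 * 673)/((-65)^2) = 6057/4225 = 1.43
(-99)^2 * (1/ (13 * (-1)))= -9801/ 13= -753.92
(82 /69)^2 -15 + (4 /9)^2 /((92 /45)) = -64231 /4761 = -13.49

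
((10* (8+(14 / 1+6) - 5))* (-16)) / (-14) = 1840 / 7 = 262.86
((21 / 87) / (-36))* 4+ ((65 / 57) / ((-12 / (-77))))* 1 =144613 / 19836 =7.29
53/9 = 5.89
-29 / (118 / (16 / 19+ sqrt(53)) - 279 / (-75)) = 622601725 / 3145140127 - 772088750 * sqrt(53) / 3145140127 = -1.59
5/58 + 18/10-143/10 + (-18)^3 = -169488/29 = -5844.41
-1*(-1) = 1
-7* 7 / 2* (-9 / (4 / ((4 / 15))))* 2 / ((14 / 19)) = 399 / 10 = 39.90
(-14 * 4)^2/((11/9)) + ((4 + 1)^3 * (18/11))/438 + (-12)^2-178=2033425/803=2532.29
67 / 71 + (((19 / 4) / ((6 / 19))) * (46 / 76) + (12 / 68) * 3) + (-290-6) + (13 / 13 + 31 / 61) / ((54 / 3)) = -3025245947 / 10602288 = -285.34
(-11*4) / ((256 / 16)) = -11 / 4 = -2.75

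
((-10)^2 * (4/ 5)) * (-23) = -1840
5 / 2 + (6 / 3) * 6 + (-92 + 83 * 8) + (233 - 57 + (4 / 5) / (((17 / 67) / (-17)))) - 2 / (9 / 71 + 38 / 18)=1012449 / 1430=708.01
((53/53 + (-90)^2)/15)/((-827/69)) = -186323/4135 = -45.06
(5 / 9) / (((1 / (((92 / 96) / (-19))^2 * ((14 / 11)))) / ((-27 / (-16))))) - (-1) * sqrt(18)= 18515 / 6099456+3 * sqrt(2)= 4.25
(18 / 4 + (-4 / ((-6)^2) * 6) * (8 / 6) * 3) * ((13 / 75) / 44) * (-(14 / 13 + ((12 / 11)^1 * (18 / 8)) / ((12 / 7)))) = -0.02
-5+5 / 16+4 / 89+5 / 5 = -5187 / 1424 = -3.64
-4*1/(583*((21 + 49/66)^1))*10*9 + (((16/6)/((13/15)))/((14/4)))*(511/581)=12224192/16412669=0.74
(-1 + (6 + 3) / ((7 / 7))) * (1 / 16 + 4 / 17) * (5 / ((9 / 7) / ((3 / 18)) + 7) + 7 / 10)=5103 / 2060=2.48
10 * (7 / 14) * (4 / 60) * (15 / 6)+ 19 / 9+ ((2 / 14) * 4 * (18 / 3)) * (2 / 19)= 7913 / 2394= 3.31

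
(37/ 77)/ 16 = 37/ 1232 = 0.03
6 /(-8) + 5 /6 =1 /12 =0.08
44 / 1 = 44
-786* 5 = -3930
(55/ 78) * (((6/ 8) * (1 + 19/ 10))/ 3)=319/ 624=0.51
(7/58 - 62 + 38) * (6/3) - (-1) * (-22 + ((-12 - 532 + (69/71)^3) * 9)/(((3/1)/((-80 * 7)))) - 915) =9459732431662/10379419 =911393.25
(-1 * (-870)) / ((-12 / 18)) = -1305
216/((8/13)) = 351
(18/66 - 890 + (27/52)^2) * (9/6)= -79368087/59488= -1334.19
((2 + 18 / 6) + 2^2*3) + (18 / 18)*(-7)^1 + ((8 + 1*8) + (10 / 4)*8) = 46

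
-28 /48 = -7 /12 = -0.58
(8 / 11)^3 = 512 / 1331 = 0.38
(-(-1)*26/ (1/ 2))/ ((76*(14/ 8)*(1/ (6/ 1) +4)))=312/ 3325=0.09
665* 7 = 4655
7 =7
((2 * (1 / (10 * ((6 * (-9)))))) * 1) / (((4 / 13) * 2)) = -13 / 2160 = -0.01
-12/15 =-4/5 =-0.80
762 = 762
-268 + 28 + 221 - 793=-812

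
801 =801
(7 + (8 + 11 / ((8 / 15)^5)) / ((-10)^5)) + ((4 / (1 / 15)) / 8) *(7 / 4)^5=426296984731 / 3276800000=130.10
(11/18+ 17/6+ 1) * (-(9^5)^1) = -262440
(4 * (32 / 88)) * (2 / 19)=32 / 209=0.15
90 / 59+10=680 / 59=11.53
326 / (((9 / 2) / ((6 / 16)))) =163 / 6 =27.17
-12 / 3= -4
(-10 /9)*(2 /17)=-0.13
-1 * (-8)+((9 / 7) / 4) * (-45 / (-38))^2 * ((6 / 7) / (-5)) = 1121161 / 141512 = 7.92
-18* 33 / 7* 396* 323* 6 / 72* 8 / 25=-50651568 / 175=-289437.53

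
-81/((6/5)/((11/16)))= -1485/32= -46.41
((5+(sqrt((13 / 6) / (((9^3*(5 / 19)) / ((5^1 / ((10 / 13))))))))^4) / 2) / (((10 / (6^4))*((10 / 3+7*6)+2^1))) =9576248521 / 1397493000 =6.85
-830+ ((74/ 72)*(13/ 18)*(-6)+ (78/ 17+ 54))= -1424489/ 1836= -775.87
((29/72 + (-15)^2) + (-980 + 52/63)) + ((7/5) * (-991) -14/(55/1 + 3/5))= -750097867/350280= -2141.42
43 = 43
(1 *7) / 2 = 7 / 2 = 3.50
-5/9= -0.56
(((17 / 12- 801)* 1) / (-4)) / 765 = 1919 / 7344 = 0.26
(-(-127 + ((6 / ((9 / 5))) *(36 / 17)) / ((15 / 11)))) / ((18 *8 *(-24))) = -2071 / 58752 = -0.04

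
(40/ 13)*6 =18.46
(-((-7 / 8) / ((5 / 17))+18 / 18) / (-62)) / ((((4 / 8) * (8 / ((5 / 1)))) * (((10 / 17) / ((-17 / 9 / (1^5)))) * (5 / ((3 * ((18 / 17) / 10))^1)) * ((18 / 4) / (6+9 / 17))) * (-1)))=-2923 / 248000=-0.01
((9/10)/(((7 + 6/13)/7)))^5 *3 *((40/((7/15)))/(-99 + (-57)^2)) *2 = 7520096762451/107341753212500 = 0.07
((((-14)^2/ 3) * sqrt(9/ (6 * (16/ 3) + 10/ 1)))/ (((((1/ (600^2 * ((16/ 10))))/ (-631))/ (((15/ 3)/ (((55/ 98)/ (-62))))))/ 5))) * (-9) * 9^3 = -338077626647040000 * sqrt(42)/ 11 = -199181221293873620.74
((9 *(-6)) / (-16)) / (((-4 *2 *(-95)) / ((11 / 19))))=0.00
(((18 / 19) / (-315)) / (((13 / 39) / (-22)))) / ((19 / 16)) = 2112 / 12635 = 0.17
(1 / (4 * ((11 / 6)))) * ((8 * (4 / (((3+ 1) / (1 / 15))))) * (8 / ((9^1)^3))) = 32 / 40095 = 0.00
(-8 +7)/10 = -0.10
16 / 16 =1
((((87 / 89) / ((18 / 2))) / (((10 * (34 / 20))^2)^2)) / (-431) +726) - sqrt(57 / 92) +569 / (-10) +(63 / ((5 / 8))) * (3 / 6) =13830727062305 / 19222692234 - sqrt(1311) / 46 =718.71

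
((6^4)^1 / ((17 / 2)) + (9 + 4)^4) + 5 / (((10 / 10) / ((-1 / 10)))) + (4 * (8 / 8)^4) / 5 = 4881341 / 170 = 28713.77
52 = 52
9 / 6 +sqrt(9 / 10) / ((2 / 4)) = 3 / 2 +3 * sqrt(10) / 5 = 3.40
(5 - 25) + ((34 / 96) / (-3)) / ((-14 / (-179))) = -43363 / 2016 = -21.51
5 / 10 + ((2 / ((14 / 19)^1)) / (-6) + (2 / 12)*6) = 1.05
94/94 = 1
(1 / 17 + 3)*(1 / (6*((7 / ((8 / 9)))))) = 208 / 3213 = 0.06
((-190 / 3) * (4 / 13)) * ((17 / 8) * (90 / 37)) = -48450 / 481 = -100.73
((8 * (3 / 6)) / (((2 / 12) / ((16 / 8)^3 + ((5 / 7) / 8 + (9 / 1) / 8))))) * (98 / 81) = 2408 / 9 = 267.56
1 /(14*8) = 0.01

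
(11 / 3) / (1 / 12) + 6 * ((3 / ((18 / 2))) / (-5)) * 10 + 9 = 49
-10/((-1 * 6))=5/3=1.67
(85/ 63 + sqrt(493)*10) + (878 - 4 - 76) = 10*sqrt(493) + 50359/ 63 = 1021.39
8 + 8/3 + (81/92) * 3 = 3673/276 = 13.31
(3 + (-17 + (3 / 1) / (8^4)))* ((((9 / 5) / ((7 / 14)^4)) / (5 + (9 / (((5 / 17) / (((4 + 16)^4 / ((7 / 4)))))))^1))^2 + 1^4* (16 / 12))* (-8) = 549806189338604662493 / 3681930498059760000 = 149.33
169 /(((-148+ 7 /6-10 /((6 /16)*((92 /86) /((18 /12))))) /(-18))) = 419796 /25423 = 16.51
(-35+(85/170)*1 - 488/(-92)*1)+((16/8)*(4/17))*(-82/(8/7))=-49235/782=-62.96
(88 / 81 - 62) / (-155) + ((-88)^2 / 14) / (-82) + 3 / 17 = -378327319 / 61255845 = -6.18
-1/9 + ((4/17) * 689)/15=8183/765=10.70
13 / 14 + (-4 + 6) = 41 / 14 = 2.93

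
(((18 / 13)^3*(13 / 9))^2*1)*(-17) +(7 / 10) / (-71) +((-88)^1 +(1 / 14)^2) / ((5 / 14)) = -35226544853 / 70974085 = -496.33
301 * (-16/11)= -4816/11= -437.82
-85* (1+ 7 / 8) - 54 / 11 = -14457 / 88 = -164.28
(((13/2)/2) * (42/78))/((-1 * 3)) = -7/12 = -0.58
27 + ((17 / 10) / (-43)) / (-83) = 963647 / 35690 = 27.00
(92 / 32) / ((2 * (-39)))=-23 / 624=-0.04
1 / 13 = 0.08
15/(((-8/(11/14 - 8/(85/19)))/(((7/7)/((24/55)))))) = 65615/15232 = 4.31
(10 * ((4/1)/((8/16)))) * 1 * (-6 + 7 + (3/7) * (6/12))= 680/7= 97.14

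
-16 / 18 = -8 / 9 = -0.89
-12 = -12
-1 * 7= -7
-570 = -570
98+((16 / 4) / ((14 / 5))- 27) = 72.43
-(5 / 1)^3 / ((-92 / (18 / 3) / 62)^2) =-1081125 / 529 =-2043.71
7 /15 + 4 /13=0.77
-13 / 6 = -2.17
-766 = -766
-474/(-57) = 158/19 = 8.32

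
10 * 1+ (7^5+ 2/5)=84087/5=16817.40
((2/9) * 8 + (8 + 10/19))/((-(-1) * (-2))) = -881/171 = -5.15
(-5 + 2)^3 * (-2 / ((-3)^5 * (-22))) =1 / 99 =0.01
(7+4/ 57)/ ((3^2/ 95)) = 2015/ 27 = 74.63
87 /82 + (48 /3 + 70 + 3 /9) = 21499 /246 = 87.39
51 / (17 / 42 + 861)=2142 / 36179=0.06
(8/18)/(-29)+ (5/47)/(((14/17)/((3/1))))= 63923/171738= 0.37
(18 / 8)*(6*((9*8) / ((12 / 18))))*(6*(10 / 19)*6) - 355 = 518135 / 19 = 27270.26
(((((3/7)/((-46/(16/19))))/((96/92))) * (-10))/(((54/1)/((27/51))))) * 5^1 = 25/6783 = 0.00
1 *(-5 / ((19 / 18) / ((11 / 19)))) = -990 / 361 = -2.74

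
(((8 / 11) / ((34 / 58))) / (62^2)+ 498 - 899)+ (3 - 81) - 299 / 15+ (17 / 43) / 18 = -346975714949 / 695466090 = -498.91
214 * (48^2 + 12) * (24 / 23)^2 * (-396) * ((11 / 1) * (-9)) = 11191935338496 / 529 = 21156777577.50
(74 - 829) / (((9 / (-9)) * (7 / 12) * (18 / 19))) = 28690 / 21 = 1366.19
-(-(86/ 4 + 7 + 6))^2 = -4761/ 4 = -1190.25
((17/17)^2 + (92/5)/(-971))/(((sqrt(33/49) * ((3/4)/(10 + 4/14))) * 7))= 13856 * sqrt(33)/33985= 2.34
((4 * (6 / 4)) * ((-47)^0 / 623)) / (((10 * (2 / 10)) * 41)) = 3 / 25543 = 0.00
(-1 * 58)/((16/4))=-29/2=-14.50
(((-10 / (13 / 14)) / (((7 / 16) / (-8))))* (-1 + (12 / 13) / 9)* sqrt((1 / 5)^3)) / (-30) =1792* sqrt(5) / 7605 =0.53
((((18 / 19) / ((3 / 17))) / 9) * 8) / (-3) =-1.59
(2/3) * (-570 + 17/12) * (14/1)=-47761/9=-5306.78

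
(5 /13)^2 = 25 /169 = 0.15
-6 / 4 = -3 / 2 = -1.50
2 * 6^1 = 12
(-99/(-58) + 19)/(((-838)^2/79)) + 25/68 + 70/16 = 410685181/86551573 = 4.74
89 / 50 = 1.78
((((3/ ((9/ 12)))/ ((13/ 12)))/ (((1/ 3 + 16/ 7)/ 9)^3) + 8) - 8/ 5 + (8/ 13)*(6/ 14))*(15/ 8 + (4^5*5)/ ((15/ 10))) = 373463463503/ 698775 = 534454.53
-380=-380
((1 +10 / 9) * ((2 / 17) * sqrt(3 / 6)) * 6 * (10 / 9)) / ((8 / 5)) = 475 * sqrt(2) / 918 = 0.73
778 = 778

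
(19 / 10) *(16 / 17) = 152 / 85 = 1.79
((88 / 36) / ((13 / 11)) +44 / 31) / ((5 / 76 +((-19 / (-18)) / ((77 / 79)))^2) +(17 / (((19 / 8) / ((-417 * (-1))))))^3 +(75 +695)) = 2314969601175 / 17650882435902216740252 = 0.00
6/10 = 3/5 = 0.60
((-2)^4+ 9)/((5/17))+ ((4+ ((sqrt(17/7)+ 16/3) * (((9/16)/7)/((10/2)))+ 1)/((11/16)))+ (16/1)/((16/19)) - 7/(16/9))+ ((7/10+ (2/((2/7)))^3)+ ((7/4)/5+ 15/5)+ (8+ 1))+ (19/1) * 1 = 9 * sqrt(119)/2695+ 2961061/6160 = 480.73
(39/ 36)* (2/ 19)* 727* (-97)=-916747/ 114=-8041.64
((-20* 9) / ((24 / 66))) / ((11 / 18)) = -810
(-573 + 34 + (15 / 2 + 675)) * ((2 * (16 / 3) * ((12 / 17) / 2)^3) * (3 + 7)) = 3306240 / 4913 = 672.96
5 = 5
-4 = -4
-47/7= -6.71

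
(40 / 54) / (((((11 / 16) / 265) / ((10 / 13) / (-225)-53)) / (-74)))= 1119889.07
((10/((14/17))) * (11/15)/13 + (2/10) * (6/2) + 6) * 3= 9944/455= 21.85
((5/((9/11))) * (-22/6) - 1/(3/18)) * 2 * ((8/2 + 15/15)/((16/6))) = -3835/36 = -106.53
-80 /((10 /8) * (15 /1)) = -64 /15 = -4.27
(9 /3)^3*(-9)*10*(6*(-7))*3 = 306180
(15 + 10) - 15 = 10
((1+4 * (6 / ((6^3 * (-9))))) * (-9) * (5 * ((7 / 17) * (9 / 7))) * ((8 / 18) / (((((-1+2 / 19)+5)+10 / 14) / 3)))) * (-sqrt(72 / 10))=85120 * sqrt(5) / 10897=17.47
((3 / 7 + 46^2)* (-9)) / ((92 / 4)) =-133335 / 161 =-828.17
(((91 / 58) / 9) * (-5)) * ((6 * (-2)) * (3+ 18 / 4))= 2275 / 29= 78.45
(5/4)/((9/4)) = 5/9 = 0.56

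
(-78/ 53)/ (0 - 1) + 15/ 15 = 131/ 53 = 2.47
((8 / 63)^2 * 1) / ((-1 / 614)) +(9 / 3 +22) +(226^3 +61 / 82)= 3756824130895 / 325458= 11543191.84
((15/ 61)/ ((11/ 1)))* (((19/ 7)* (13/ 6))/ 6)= 1235/ 56364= 0.02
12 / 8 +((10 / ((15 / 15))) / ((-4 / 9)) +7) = -14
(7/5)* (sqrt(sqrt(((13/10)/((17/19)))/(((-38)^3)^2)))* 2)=7* 1615^(3/4)* 26^(1/4)/306850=0.01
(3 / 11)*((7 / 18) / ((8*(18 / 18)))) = 7 / 528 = 0.01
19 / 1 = 19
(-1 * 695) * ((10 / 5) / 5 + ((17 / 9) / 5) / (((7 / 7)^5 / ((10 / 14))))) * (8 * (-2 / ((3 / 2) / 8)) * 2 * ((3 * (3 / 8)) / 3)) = 1877056 / 63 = 29794.54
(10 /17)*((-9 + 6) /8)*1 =-15 /68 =-0.22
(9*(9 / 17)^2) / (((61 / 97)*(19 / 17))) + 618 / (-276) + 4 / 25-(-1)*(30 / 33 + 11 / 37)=25048800289 / 9221989150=2.72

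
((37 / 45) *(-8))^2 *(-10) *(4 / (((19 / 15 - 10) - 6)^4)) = -87616000 / 2385443281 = -0.04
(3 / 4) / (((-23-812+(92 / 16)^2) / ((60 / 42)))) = -40 / 29939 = -0.00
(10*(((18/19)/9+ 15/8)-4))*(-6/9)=13.46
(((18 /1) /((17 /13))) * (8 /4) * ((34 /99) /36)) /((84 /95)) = 1235 /4158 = 0.30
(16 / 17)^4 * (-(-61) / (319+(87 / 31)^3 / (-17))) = 59547680768 / 395246158085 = 0.15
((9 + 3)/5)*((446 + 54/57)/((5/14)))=1426656/475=3003.49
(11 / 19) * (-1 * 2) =-22 / 19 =-1.16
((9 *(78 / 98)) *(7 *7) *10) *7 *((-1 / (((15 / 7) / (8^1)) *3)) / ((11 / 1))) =-30576 / 11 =-2779.64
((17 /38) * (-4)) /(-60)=17 /570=0.03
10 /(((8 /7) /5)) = 175 /4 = 43.75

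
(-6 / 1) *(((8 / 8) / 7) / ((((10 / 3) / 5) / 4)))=-36 / 7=-5.14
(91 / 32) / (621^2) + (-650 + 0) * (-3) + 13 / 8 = 24084051823 / 12340512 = 1951.63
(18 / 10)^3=5.83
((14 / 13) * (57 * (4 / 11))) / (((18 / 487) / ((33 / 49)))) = 37012 / 91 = 406.73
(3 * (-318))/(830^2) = -477/344450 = -0.00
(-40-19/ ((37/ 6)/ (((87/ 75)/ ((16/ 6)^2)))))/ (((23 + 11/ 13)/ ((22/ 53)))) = -171439411/ 243164000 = -0.71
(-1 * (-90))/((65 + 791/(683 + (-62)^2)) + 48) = 203715/256171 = 0.80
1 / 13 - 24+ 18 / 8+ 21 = -35 / 52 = -0.67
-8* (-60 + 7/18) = 4292/9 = 476.89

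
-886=-886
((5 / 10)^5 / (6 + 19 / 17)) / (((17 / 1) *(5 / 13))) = 13 / 19360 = 0.00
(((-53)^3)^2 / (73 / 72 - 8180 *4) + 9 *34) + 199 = -1594644338953 / 2355767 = -676910.89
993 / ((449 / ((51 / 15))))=16881 / 2245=7.52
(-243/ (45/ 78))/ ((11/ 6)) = -12636/ 55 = -229.75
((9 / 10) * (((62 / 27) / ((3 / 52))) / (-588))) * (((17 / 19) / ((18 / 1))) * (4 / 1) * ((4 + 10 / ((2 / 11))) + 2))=-835822 / 1131165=-0.74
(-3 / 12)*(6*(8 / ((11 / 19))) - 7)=-835 / 44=-18.98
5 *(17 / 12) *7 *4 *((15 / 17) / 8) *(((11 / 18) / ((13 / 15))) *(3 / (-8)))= -9625 / 1664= -5.78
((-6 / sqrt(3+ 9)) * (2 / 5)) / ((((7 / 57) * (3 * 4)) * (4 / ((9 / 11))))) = -171 * sqrt(3) / 3080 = -0.10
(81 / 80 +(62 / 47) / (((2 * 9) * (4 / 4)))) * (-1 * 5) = -36743 / 6768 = -5.43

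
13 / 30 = 0.43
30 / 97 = 0.31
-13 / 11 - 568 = -6261 / 11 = -569.18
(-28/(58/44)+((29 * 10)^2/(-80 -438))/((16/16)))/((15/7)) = -1378994/16095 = -85.68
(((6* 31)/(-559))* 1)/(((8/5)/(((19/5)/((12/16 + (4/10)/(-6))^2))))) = -1590300/939679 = -1.69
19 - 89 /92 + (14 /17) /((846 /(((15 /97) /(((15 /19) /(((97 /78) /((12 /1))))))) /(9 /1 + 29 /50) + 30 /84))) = 167149653683 /9269119899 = 18.03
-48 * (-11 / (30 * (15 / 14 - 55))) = -1232 / 3775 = -0.33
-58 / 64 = -29 / 32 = -0.91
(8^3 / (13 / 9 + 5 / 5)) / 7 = 2304 / 77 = 29.92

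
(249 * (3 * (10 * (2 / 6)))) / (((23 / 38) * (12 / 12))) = 94620 / 23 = 4113.91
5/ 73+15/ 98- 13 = -12.78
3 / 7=0.43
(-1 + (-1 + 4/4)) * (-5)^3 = 125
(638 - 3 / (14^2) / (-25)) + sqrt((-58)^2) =3410403 / 4900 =696.00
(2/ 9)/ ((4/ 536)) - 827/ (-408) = 38929/ 1224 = 31.80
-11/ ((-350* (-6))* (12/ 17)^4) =-918731/ 43545600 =-0.02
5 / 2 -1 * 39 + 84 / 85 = -6037 / 170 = -35.51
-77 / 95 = -0.81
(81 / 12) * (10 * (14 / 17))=945 / 17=55.59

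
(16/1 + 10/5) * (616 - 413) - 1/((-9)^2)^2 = 23973893/6561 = 3654.00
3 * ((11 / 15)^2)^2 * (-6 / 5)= -1.04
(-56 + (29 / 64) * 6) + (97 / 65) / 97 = -110793 / 2080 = -53.27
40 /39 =1.03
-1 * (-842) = 842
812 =812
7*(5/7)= 5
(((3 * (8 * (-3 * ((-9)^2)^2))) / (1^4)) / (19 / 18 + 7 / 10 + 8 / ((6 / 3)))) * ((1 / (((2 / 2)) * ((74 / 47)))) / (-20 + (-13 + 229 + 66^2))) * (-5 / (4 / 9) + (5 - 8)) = 7118652195 / 43621816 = 163.19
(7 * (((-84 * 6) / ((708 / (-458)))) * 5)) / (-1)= -673260 / 59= -11411.19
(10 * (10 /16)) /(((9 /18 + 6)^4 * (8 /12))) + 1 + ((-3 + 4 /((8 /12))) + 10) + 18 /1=914102 /28561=32.01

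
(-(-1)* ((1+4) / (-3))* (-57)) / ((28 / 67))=6365 / 28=227.32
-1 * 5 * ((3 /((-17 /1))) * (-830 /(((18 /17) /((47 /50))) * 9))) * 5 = -19505 /54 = -361.20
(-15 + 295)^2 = 78400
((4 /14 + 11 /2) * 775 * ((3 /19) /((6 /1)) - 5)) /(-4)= 1694925 /304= 5575.41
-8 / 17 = -0.47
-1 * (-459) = 459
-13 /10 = -1.30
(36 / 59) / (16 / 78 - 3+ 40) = 0.02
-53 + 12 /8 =-103 /2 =-51.50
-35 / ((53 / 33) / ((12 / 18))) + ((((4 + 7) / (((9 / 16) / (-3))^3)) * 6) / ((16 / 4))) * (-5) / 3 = 5949130 / 1431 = 4157.32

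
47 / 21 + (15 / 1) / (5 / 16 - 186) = 134597 / 62391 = 2.16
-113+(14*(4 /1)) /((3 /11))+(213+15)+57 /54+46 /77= 446273 /1386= 321.99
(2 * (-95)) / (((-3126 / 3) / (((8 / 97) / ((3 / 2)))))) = 1520 / 151611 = 0.01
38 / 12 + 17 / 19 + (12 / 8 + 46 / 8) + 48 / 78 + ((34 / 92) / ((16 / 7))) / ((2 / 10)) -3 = 5309351 / 545376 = 9.74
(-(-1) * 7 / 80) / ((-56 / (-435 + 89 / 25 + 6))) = 2659 / 4000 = 0.66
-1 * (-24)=24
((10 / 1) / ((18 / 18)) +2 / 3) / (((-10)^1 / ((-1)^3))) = 16 / 15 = 1.07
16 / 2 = 8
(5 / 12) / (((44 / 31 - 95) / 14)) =-1085 / 17406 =-0.06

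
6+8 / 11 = 74 / 11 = 6.73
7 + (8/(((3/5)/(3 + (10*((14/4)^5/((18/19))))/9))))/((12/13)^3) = 17636541697/1679616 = 10500.34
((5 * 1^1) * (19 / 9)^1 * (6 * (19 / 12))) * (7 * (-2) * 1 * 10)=-126350 / 9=-14038.89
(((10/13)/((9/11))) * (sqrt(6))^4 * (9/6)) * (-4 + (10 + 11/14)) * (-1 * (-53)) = 1661550/91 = 18258.79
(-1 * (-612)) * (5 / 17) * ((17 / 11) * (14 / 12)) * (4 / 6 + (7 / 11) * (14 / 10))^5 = 2975.24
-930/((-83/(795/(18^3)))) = 41075/26892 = 1.53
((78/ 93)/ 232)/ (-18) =-13/ 64728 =-0.00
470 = 470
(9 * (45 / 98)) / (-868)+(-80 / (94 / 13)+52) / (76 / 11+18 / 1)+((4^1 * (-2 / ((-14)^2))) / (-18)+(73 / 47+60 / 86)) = 824945342471 / 211970386152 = 3.89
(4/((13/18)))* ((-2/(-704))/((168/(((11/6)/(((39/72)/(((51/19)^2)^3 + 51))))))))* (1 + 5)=44990162397/55655277223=0.81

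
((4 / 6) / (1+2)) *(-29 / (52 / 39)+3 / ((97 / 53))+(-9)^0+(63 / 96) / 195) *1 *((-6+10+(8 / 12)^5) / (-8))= 967635371 / 441249120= 2.19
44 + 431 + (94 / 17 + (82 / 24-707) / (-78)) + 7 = 496.55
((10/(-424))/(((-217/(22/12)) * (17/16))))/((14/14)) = 110/586551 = 0.00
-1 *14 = -14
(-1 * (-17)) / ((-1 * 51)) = -1 / 3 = -0.33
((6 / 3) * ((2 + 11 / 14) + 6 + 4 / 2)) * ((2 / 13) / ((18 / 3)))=151 / 273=0.55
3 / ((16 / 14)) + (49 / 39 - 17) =-4093 / 312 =-13.12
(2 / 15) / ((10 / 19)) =0.25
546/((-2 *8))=-273/8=-34.12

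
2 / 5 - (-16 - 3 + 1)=92 / 5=18.40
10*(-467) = -4670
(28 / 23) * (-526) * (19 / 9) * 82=-110851.32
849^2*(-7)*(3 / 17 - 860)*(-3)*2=-442509825114 / 17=-26029989712.59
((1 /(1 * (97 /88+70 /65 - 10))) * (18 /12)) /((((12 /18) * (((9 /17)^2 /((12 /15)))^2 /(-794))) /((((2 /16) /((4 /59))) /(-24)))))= -279752670769 /1956708900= -142.97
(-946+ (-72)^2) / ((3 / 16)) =67808 / 3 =22602.67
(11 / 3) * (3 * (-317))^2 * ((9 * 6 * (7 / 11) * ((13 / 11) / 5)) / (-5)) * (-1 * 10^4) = 592563535200 / 11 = 53869412290.91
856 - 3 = 853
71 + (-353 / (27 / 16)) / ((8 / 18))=-1199 / 3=-399.67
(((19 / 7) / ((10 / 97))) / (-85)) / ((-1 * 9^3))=1843 / 4337550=0.00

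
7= 7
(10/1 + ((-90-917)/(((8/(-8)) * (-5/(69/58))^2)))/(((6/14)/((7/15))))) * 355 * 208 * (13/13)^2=111895094324/21025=5322002.11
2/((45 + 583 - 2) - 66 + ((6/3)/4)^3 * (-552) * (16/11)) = 11/2528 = 0.00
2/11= 0.18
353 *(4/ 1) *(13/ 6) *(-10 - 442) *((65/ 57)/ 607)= -269649640/ 103797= -2597.86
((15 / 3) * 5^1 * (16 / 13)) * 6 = 2400 / 13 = 184.62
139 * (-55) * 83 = -634535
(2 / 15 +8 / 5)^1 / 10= 13 / 75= 0.17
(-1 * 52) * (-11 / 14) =286 / 7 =40.86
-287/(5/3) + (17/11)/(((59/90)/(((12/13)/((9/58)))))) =-6672657/42185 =-158.18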